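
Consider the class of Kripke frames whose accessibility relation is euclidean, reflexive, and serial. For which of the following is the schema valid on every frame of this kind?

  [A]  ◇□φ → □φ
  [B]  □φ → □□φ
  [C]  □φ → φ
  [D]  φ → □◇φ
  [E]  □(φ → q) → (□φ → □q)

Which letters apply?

A relation that is euclidean, reflexive, and serial is also symmetric and transitive.
(A) ◇□φ → □φ is the dual of axiom 5; it is valid on a frame exactly when R is euclidean. Every such R is euclidean, so valid.
(B) □φ → □□φ is axiom 4; it is valid on a frame exactly when R is transitive. Every such R is transitive, so valid.
(C) □φ → φ (axiom T) characterises the reflexive frames. Every such R is reflexive — valid.
(D) φ → □◇φ (axiom B) characterises the symmetric frames. Every such R is symmetric — valid.
(E) □(φ → q) → (□φ → □q) is axiom K, valid on every Kripke frame — valid.

A, B, C, D, E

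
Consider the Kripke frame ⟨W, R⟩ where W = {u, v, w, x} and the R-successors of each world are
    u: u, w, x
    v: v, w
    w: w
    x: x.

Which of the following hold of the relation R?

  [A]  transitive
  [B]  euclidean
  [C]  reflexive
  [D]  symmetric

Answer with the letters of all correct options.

A, C

(A) transitive: R is closed under composition.
(B) not euclidean: u R w and u R u but not w R u.
(C) reflexive: each world relates to itself.
(D) not symmetric: u R w but not w R u.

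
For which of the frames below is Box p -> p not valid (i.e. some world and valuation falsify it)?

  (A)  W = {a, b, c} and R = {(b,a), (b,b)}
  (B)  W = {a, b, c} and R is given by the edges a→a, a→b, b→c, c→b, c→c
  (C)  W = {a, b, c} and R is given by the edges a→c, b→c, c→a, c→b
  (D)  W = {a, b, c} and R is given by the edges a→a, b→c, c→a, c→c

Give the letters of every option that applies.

The schema Box p -> p is axiom T; it is valid on a frame iff R is reflexive.
(A) R is not reflexive (not a R a), so the schema fails here.
(B) R is not reflexive (not b R b), so the schema fails here.
(C) R is not reflexive (not a R a), so the schema fails here.
(D) R is not reflexive (not b R b), so the schema fails here.

A, B, C, D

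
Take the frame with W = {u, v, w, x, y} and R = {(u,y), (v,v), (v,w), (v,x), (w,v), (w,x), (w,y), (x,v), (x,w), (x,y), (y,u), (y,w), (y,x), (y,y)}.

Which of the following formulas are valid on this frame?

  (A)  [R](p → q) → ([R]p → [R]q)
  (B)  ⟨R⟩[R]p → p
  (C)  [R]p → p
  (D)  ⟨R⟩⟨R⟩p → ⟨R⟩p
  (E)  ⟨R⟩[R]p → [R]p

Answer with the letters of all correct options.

R is not reflexive: not u R u.
R is symmetric: every R-edge is matched by its reverse.
R is not transitive: u R y and y R u but not u R u.
R is not euclidean: w R v and w R y but not v R y.
(A) [R](p → q) → ([R]p → [R]q) is the K axiom; it holds on all frames — valid.
(B) ⟨R⟩[R]p → p is the dual of axiom B; it is valid on a frame exactly when R is symmetric. R is symmetric, so valid.
(C) [R]p → p is axiom T, which corresponds to reflexivity. R is not reflexive — not valid.
(D) ⟨R⟩⟨R⟩p → ⟨R⟩p (the dual of axiom 4) characterises the transitive frames. R is not transitive — not valid.
(E) ⟨R⟩[R]p → [R]p is the dual of axiom 5; it is valid on a frame exactly when R is euclidean. R is not euclidean, so not valid.

A, B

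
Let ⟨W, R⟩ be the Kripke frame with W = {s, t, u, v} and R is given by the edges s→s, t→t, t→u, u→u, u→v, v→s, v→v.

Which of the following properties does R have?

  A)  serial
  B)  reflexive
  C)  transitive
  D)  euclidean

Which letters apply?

A, B

(A) serial: every world has an R-successor.
(B) reflexive: each world relates to itself.
(C) not transitive: t R u and u R v but not t R v.
(D) not euclidean: t R u and t R t but not u R t.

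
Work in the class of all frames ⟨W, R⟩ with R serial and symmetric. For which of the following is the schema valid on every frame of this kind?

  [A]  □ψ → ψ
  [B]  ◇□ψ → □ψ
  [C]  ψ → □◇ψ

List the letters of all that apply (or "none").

(A) axiom T: valid iff R is reflexive. Such an R need not be reflexive — not valid.
(B) ◇□ψ → □ψ (the dual of axiom 5) characterises the euclidean frames. Such an R need not be euclidean — not valid.
(C) ψ → □◇ψ is axiom B, which corresponds to symmetry. Every such R is symmetric — valid.

C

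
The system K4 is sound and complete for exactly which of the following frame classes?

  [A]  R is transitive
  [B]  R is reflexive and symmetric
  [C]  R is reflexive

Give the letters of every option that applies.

(A) K4 is sound and complete for exactly this class.
(B) this class determines B (= KTB), not K4.
(C) this class determines T (= KT), not K4.

A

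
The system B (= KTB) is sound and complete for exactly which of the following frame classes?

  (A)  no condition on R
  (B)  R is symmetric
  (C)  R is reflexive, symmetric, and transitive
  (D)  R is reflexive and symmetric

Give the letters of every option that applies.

(A) this class determines K, not B (= KTB).
(B) this class determines KB, not B (= KTB).
(C) this class determines S5, not B (= KTB).
(D) B (= KTB) is sound and complete for exactly this class.

D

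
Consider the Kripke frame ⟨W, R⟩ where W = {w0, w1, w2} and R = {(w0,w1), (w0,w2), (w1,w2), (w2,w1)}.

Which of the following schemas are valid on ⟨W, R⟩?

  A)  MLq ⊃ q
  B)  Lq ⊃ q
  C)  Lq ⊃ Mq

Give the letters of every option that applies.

R is not reflexive: not w0 R w0.
R is not symmetric: w0 R w1 but not w1 R w0.
R is serial: every world has an R-successor.
(A) MLq ⊃ q is the dual of axiom B; it is valid on a frame exactly when R is symmetric. R is not symmetric, so not valid.
(B) Lq ⊃ q is axiom T, which corresponds to reflexivity. R is not reflexive — not valid.
(C) axiom D: valid iff R is serial. R is serial — valid.

C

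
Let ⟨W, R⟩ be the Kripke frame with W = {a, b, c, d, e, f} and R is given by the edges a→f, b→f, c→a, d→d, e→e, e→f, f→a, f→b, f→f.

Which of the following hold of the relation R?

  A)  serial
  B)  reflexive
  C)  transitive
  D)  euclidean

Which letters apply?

(A) serial: every world has an R-successor.
(B) not reflexive: not a R a.
(C) not transitive: a R f and f R a but not a R a.
(D) not euclidean: e R f and e R e but not f R e.

A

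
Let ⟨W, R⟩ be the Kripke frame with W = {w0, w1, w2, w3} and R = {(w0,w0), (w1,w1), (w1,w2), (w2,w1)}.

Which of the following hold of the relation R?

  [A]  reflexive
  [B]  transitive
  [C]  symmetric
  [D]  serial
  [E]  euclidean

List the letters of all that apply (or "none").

C

(A) not reflexive: not w2 R w2.
(B) not transitive: w2 R w1 and w1 R w2 but not w2 R w2.
(C) symmetric: every R-edge is matched by its reverse.
(D) not serial: w3 has no R-successor.
(E) not euclidean: w1 R w2 and w1 R w2 but not w2 R w2.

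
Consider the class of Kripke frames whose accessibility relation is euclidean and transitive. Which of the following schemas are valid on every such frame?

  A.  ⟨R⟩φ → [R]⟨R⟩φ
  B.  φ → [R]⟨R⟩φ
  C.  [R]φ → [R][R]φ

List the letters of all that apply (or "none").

A, C

(A) ⟨R⟩φ → [R]⟨R⟩φ (axiom 5) characterises the euclidean frames. Every such R is euclidean — valid.
(B) φ → [R]⟨R⟩φ is axiom B; it is valid on a frame exactly when R is symmetric. Such an R need not be symmetric, so not valid.
(C) [R]φ → [R][R]φ is axiom 4, which corresponds to transitivity. Every such R is transitive — valid.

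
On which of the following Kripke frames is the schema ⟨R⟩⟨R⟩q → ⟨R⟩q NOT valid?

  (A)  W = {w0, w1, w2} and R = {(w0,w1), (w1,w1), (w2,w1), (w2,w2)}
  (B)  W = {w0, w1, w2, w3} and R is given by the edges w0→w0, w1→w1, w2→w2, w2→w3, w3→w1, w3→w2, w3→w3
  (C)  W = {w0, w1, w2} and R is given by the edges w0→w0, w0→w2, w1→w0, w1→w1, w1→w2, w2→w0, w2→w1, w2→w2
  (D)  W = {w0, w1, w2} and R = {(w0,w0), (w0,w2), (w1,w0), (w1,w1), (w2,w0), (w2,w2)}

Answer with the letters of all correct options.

B, C, D

The schema ⟨R⟩⟨R⟩q → ⟨R⟩q is the dual of axiom 4; it is valid on a frame iff R is transitive.
(A) R is transitive (R is closed under composition), so the schema is valid here.
(B) R is not transitive (w2 R w3 and w3 R w1 but not w2 R w1), so the schema fails here.
(C) R is not transitive (w0 R w2 and w2 R w1 but not w0 R w1), so the schema fails here.
(D) R is not transitive (w1 R w0 and w0 R w2 but not w1 R w2), so the schema fails here.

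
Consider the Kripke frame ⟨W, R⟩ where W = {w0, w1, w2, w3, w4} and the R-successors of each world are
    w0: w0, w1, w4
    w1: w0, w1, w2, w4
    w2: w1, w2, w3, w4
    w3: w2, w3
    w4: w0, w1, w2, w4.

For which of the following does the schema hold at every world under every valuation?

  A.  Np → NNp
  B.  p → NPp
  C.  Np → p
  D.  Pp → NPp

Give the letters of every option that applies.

R is reflexive: each world relates to itself.
R is symmetric: every R-edge is matched by its reverse.
R is not transitive: w0 R w1 and w1 R w2 but not w0 R w2.
R is not euclidean: w1 R w0 and w1 R w2 but not w0 R w2.
(A) Np → NNp is axiom 4, which corresponds to transitivity. R is not transitive — not valid.
(B) p → NPp (axiom B) characterises the symmetric frames. R is symmetric — valid.
(C) Np → p is axiom T; it is valid on a frame exactly when R is reflexive. R is reflexive, so valid.
(D) Pp → NPp is axiom 5, which corresponds to the euclidean property. R is not euclidean — not valid.

B, C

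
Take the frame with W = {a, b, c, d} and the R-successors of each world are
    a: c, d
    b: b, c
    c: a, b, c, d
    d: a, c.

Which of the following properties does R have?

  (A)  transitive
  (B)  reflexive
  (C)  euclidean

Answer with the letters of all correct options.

none

(A) not transitive: a R c and c R a but not a R a.
(B) not reflexive: not a R a.
(C) not euclidean: c R a and c R b but not a R b.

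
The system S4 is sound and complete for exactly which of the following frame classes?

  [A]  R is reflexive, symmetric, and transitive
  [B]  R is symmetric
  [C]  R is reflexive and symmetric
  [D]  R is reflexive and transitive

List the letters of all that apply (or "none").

D

(A) this class determines S5, not S4.
(B) this class determines KB, not S4.
(C) this class determines B (= KTB), not S4.
(D) S4 is sound and complete for exactly this class.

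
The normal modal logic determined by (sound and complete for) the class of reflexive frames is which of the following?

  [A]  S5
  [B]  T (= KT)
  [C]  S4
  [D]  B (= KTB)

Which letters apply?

B

(A) S5 is determined by the class of reflexive, symmetric, and transitive frames.
(B) T (= KT) is determined by exactly this class.
(C) S4 is determined by the class of reflexive and transitive frames.
(D) B (= KTB) is determined by the class of reflexive and symmetric frames.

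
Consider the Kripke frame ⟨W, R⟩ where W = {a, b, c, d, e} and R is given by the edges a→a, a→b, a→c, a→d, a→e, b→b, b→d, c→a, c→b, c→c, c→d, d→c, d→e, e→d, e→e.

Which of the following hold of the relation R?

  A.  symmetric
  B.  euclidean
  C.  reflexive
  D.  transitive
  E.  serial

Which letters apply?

(A) not symmetric: a R b but not b R a.
(B) not euclidean: a R b and a R a but not b R a.
(C) not reflexive: not d R d.
(D) not transitive: b R d and d R c but not b R c.
(E) serial: every world has an R-successor.

E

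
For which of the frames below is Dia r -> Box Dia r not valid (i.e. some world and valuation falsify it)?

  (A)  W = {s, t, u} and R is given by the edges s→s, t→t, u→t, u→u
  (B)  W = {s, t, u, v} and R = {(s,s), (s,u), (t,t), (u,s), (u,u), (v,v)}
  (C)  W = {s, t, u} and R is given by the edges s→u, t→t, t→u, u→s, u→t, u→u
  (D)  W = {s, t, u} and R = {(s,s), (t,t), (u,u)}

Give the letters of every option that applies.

The schema Dia r -> Box Dia r is axiom 5; it is valid on a frame iff R is euclidean.
(A) R is not euclidean (u R t and u R u but not t R u), so the schema fails here.
(B) R is euclidean (any two R-successors of the same world are R-related), so the schema is valid here.
(C) R is not euclidean (u R s and u R t but not s R t), so the schema fails here.
(D) R is euclidean (any two R-successors of the same world are R-related), so the schema is valid here.

A, C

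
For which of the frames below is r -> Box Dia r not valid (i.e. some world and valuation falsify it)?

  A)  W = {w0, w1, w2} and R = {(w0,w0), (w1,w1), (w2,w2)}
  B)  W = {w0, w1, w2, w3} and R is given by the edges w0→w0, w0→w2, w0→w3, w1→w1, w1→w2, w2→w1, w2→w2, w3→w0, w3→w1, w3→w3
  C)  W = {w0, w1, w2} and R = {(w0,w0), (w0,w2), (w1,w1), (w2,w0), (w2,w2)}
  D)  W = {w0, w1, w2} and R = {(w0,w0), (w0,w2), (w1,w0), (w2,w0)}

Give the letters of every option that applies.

B, D

The schema r -> Box Dia r is axiom B; it is valid on a frame iff R is symmetric.
(A) R is symmetric (every R-edge is matched by its reverse), so the schema is valid here.
(B) R is not symmetric (w0 R w2 but not w2 R w0), so the schema fails here.
(C) R is symmetric (every R-edge is matched by its reverse), so the schema is valid here.
(D) R is not symmetric (w1 R w0 but not w0 R w1), so the schema fails here.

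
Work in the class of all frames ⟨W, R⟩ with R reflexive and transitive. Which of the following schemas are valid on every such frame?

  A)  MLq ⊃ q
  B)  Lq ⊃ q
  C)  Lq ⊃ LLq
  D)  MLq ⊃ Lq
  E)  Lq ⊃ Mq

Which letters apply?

B, C, E

Reflexive relations are serial.
(A) MLq ⊃ q is the dual of axiom B; it is valid on a frame exactly when R is symmetric. Such an R need not be symmetric, so not valid.
(B) axiom T: valid iff R is reflexive. Every such R is reflexive — valid.
(C) axiom 4: valid iff R is transitive. Every such R is transitive — valid.
(D) MLq ⊃ Lq is the dual of axiom 5, which corresponds to the euclidean property. Such an R need not be euclidean — not valid.
(E) axiom D: valid iff R is serial. Every such R is serial — valid.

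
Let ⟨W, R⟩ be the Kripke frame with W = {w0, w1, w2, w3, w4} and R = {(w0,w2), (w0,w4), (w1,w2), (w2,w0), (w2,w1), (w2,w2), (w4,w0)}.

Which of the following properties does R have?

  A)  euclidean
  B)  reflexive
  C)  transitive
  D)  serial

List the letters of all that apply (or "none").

(A) not euclidean: w0 R w2 and w0 R w4 but not w2 R w4.
(B) not reflexive: not w0 R w0.
(C) not transitive: w0 R w2 and w2 R w0 but not w0 R w0.
(D) not serial: w3 has no R-successor.

none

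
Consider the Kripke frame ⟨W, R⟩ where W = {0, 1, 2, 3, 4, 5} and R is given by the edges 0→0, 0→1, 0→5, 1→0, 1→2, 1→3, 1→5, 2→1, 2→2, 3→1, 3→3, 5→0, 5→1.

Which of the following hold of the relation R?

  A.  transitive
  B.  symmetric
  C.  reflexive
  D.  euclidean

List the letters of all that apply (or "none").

(A) not transitive: 0 R 1 and 1 R 2 but not 0 R 2.
(B) symmetric: every R-edge is matched by its reverse.
(C) not reflexive: not 1 R 1.
(D) not euclidean: 1 R 0 and 1 R 2 but not 0 R 2.

B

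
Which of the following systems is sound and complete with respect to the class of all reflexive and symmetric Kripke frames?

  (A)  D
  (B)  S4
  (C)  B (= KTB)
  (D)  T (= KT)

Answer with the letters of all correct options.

(A) D is determined by the class of serial frames.
(B) S4 is determined by the class of reflexive and transitive frames.
(C) B (= KTB) is determined by exactly this class.
(D) T (= KT) is determined by the class of reflexive frames.

C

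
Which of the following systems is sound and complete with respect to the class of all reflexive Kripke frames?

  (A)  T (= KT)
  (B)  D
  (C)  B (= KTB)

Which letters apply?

(A) T (= KT) is determined by exactly this class.
(B) D is determined by the class of serial frames.
(C) B (= KTB) is determined by the class of reflexive and symmetric frames.

A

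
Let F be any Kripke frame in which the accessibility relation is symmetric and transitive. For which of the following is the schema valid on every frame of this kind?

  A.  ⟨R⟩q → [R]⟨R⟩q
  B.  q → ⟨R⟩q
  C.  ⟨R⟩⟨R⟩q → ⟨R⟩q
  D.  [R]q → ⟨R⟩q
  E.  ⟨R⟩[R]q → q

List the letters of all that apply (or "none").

A symmetric transitive relation is euclidean (uRv and uRw give vRu by symmetry, then vRw by transitivity).
(A) axiom 5: valid iff R is euclidean. Every such R is euclidean — valid.
(B) the dual of axiom T: valid iff R is reflexive. Such an R need not be reflexive — not valid.
(C) the dual of axiom 4: valid iff R is transitive. Every such R is transitive — valid.
(D) [R]q → ⟨R⟩q is axiom D, which corresponds to seriality. Such an R need not be serial — not valid.
(E) ⟨R⟩[R]q → q is the dual of axiom B; it is valid on a frame exactly when R is symmetric. Every such R is symmetric, so valid.

A, C, E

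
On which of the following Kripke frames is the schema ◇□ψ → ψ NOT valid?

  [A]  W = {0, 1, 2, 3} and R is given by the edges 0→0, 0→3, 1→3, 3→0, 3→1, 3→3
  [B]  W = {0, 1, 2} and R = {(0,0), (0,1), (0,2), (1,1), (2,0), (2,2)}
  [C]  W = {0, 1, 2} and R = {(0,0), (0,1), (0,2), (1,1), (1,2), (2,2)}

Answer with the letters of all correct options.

The schema ◇□ψ → ψ is the dual of axiom B; it is valid on a frame iff R is symmetric.
(A) R is symmetric (every R-edge is matched by its reverse), so the schema is valid here.
(B) R is not symmetric (0 R 1 but not 1 R 0), so the schema fails here.
(C) R is not symmetric (0 R 1 but not 1 R 0), so the schema fails here.

B, C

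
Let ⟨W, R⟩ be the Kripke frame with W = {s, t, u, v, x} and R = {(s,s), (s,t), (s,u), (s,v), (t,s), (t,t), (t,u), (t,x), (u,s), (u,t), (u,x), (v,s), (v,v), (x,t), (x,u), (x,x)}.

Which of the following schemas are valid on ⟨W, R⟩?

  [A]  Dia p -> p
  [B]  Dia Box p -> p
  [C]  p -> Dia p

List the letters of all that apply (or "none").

R is not reflexive: not u R u.
R is symmetric: every R-edge is matched by its reverse.
R is not a subset of the identity: s R t with s ≠ t.
(A) Dia p -> p (the converse of T) corresponds to R being a subset of the identity. Here R ⊄ identity, so not valid.
(B) Dia Box p -> p (the dual of axiom B) characterises the symmetric frames. R is symmetric — valid.
(C) the dual of axiom T: valid iff R is reflexive. R is not reflexive — not valid.

B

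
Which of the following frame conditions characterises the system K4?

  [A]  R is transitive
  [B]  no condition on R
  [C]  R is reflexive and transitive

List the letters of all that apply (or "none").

A

(A) K4 is sound and complete for exactly this class.
(B) this class determines K, not K4.
(C) this class determines S4, not K4.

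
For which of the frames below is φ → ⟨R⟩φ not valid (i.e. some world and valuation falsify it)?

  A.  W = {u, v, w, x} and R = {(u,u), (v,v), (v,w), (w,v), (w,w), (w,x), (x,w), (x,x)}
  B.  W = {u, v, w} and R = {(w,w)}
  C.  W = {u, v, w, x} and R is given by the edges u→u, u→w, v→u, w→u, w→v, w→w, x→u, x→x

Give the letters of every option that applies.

B, C

The schema φ → ⟨R⟩φ is the dual of axiom T; it is valid on a frame iff R is reflexive.
(A) R is reflexive (each world relates to itself), so the schema is valid here.
(B) R is not reflexive (not u R u), so the schema fails here.
(C) R is not reflexive (not v R v), so the schema fails here.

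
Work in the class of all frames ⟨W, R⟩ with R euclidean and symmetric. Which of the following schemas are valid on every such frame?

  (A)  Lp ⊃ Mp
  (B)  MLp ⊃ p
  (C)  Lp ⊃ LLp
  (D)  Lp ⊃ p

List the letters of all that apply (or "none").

A symmetric euclidean relation is transitive (uRv and vRw give vRu by symmetry, then uRw by the euclidean condition, applied at v).
(A) Lp ⊃ Mp is axiom D, which corresponds to seriality. Such an R need not be serial — not valid.
(B) MLp ⊃ p (the dual of axiom B) characterises the symmetric frames. Every such R is symmetric — valid.
(C) axiom 4: valid iff R is transitive. Every such R is transitive — valid.
(D) Lp ⊃ p is axiom T; it is valid on a frame exactly when R is reflexive. Such an R need not be reflexive, so not valid.

B, C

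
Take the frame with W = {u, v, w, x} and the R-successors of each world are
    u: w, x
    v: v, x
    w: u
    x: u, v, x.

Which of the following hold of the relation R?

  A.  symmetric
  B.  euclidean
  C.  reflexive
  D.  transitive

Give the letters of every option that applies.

A

(A) symmetric: every R-edge is matched by its reverse.
(B) not euclidean: u R w and u R x but not w R x.
(C) not reflexive: not u R u.
(D) not transitive: u R w and w R u but not u R u.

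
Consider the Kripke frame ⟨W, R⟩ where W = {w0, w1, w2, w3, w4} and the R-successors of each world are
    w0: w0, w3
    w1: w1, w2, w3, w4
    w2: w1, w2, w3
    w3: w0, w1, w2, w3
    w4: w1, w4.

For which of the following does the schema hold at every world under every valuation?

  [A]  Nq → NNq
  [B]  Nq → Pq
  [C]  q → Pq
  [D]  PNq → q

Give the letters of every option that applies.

B, C, D

R is reflexive: each world relates to itself.
R is symmetric: every R-edge is matched by its reverse.
R is not transitive: w0 R w3 and w3 R w1 but not w0 R w1.
R is serial: every world has an R-successor.
(A) Nq → NNq is axiom 4; it is valid on a frame exactly when R is transitive. R is not transitive, so not valid.
(B) Nq → Pq is axiom D; it is valid on a frame exactly when R is serial. R is serial, so valid.
(C) the dual of axiom T: valid iff R is reflexive. R is reflexive — valid.
(D) the dual of axiom B: valid iff R is symmetric. R is symmetric — valid.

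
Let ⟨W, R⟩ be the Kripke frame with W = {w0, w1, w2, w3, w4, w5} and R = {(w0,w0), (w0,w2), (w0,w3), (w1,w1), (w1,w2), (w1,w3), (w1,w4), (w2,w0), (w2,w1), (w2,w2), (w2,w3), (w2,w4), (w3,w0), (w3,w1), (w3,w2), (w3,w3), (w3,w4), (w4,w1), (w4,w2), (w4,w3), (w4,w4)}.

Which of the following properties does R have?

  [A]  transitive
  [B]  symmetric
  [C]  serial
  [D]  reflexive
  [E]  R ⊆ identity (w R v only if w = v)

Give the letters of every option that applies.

B

(A) not transitive: w0 R w2 and w2 R w1 but not w0 R w1.
(B) symmetric: every R-edge is matched by its reverse.
(C) not serial: w5 has no R-successor.
(D) not reflexive: not w5 R w5.
(E) not ⊆ identity: w0 R w2 with w0 ≠ w2.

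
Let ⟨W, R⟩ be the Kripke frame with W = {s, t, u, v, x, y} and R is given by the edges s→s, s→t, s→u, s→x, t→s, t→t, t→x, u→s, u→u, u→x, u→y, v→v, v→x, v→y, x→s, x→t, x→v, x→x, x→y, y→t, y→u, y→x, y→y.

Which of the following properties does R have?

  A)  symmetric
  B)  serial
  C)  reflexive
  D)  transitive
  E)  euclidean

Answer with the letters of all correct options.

(A) not symmetric: u R x but not x R u.
(B) serial: every world has an R-successor.
(C) reflexive: each world relates to itself.
(D) not transitive: s R u and u R y but not s R y.
(E) not euclidean: s R t and s R u but not t R u.

B, C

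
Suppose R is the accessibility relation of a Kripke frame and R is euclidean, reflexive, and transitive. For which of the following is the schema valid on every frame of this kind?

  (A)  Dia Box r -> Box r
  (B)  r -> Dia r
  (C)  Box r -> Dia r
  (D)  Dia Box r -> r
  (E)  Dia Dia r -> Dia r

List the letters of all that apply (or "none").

A relation that is euclidean, reflexive, and transitive is also serial and symmetric.
(A) Dia Box r -> Box r (the dual of axiom 5) characterises the euclidean frames. Every such R is euclidean — valid.
(B) r -> Dia r is the dual of axiom T, which corresponds to reflexivity. Every such R is reflexive — valid.
(C) Box r -> Dia r (axiom D) characterises the serial frames. Every such R is serial — valid.
(D) Dia Box r -> r is the dual of axiom B, which corresponds to symmetry. Every such R is symmetric — valid.
(E) the dual of axiom 4: valid iff R is transitive. Every such R is transitive — valid.

A, B, C, D, E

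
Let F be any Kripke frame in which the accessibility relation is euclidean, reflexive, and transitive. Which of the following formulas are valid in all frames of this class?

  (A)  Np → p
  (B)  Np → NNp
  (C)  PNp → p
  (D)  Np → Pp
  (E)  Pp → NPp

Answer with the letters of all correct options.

A, B, C, D, E

A relation that is euclidean, reflexive, and transitive is also serial and symmetric.
(A) axiom T: valid iff R is reflexive. Every such R is reflexive — valid.
(B) Np → NNp (axiom 4) characterises the transitive frames. Every such R is transitive — valid.
(C) PNp → p is the dual of axiom B; it is valid on a frame exactly when R is symmetric. Every such R is symmetric, so valid.
(D) axiom D: valid iff R is serial. Every such R is serial — valid.
(E) Pp → NPp is axiom 5, which corresponds to the euclidean property. Every such R is euclidean — valid.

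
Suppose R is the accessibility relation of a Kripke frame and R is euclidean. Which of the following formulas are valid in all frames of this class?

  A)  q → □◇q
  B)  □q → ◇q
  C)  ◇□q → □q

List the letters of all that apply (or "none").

(A) q → □◇q (axiom B) characterises the symmetric frames. Such an R need not be symmetric — not valid.
(B) □q → ◇q is axiom D; it is valid on a frame exactly when R is serial. Such an R need not be serial, so not valid.
(C) the dual of axiom 5: valid iff R is euclidean. Every such R is euclidean — valid.

C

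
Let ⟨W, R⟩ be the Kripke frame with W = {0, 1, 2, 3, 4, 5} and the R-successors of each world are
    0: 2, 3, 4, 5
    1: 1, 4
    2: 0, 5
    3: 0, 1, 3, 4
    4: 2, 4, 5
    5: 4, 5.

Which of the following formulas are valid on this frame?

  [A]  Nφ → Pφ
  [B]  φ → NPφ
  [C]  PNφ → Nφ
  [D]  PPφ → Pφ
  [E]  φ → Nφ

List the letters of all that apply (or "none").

R is not symmetric: 0 R 4 but not 4 R 0.
R is not transitive: 0 R 2 and 2 R 0 but not 0 R 0.
R is not euclidean: 0 R 2 and 0 R 3 but not 2 R 3.
R is serial: every world has an R-successor.
R is not a subset of the identity: 0 R 2 with 0 ≠ 2.
(A) Nφ → Pφ (axiom D) characterises the serial frames. R is serial — valid.
(B) φ → NPφ (axiom B) characterises the symmetric frames. R is not symmetric — not valid.
(C) PNφ → Nφ is the dual of axiom 5; it is valid on a frame exactly when R is euclidean. R is not euclidean, so not valid.
(D) PPφ → Pφ is the dual of axiom 4, which corresponds to transitivity. R is not transitive — not valid.
(E) φ → Nφ (equivalent to ◇p→p) corresponds to R being a subset of the identity. Here R ⊄ identity, so not valid.

A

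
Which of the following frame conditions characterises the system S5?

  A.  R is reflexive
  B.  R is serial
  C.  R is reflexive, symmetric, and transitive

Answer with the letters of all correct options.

(A) this class determines T (= KT), not S5.
(B) this class determines D, not S5.
(C) S5 is sound and complete for exactly this class.

C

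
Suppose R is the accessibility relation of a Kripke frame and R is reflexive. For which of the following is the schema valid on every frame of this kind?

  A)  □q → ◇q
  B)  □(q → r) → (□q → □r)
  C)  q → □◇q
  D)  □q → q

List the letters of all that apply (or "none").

A, B, D

A reflexive relation is serial.
(A) axiom D: valid iff R is serial. Every such R is serial — valid.
(B) □(q → r) → (□q → □r) is axiom K, valid on every Kripke frame — valid.
(C) q → □◇q is axiom B, which corresponds to symmetry. Such an R need not be symmetric — not valid.
(D) □q → q is axiom T; it is valid on a frame exactly when R is reflexive. Every such R is reflexive, so valid.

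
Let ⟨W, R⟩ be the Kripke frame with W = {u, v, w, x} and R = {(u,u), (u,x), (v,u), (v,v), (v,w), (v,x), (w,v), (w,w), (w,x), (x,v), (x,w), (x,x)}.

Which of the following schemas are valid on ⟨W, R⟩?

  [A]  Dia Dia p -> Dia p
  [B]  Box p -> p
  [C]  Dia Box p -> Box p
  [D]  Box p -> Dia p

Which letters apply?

B, D

R is reflexive: each world relates to itself.
R is not transitive: u R x and x R v but not u R v.
R is not euclidean: u R x and u R u but not x R u.
R is serial: every world has an R-successor.
(A) Dia Dia p -> Dia p (the dual of axiom 4) characterises the transitive frames. R is not transitive — not valid.
(B) Box p -> p is axiom T, which corresponds to reflexivity. R is reflexive — valid.
(C) Dia Box p -> Box p (the dual of axiom 5) characterises the euclidean frames. R is not euclidean — not valid.
(D) axiom D: valid iff R is serial. R is serial — valid.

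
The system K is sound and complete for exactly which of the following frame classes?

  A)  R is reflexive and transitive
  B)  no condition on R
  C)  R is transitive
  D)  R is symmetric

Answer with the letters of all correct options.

B

(A) this class determines S4, not K.
(B) K is sound and complete for exactly this class.
(C) this class determines K4, not K.
(D) this class determines KB, not K.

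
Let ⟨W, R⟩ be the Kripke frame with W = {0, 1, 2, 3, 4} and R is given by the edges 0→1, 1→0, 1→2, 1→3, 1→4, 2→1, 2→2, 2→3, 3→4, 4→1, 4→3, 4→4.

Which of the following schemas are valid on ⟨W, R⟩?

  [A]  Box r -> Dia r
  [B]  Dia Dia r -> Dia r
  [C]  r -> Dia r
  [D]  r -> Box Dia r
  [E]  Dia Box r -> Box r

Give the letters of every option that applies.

A

R is not reflexive: not 0 R 0.
R is not symmetric: 1 R 3 but not 3 R 1.
R is not transitive: 0 R 1 and 1 R 0 but not 0 R 0.
R is not euclidean: 1 R 0 and 1 R 2 but not 0 R 2.
R is serial: every world has an R-successor.
(A) Box r -> Dia r is axiom D, which corresponds to seriality. R is serial — valid.
(B) Dia Dia r -> Dia r (the dual of axiom 4) characterises the transitive frames. R is not transitive — not valid.
(C) r -> Dia r (the dual of axiom T) characterises the reflexive frames. R is not reflexive — not valid.
(D) r -> Box Dia r is axiom B; it is valid on a frame exactly when R is symmetric. R is not symmetric, so not valid.
(E) the dual of axiom 5: valid iff R is euclidean. R is not euclidean — not valid.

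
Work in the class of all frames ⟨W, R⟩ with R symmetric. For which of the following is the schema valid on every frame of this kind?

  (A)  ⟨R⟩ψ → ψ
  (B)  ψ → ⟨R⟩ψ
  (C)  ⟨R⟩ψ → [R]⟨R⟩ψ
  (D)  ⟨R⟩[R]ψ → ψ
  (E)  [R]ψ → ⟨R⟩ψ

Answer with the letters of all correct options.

D

(A) ⟨R⟩ψ → ψ is valid only on frames where every R-edge is a self-loop. Such an R need not be a subset of the identity — not valid.
(B) ψ → ⟨R⟩ψ is the dual of axiom T, which corresponds to reflexivity. Such an R need not be reflexive — not valid.
(C) ⟨R⟩ψ → [R]⟨R⟩ψ is axiom 5; it is valid on a frame exactly when R is euclidean. Such an R need not be euclidean, so not valid.
(D) ⟨R⟩[R]ψ → ψ is the dual of axiom B, which corresponds to symmetry. Every such R is symmetric — valid.
(E) [R]ψ → ⟨R⟩ψ is axiom D; it is valid on a frame exactly when R is serial. Such an R need not be serial, so not valid.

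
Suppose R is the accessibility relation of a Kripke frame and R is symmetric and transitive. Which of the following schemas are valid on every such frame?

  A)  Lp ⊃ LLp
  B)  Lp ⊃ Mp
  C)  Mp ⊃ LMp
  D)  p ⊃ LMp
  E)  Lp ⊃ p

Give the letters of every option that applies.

A symmetric transitive relation is euclidean (uRv and uRw give vRu by symmetry, then vRw by transitivity).
(A) Lp ⊃ LLp (axiom 4) characterises the transitive frames. Every such R is transitive — valid.
(B) axiom D: valid iff R is serial. Such an R need not be serial — not valid.
(C) Mp ⊃ LMp (axiom 5) characterises the euclidean frames. Every such R is euclidean — valid.
(D) p ⊃ LMp is axiom B, which corresponds to symmetry. Every such R is symmetric — valid.
(E) Lp ⊃ p is axiom T, which corresponds to reflexivity. Such an R need not be reflexive — not valid.

A, C, D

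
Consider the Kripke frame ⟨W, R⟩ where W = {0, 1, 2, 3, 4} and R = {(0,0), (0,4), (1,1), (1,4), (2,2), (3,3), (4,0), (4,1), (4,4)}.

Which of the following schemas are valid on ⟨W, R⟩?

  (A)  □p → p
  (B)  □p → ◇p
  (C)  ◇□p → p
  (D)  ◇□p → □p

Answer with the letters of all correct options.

R is reflexive: each world relates to itself.
R is symmetric: every R-edge is matched by its reverse.
R is not euclidean: 4 R 0 and 4 R 1 but not 0 R 1.
R is serial: every world has an R-successor.
(A) axiom T: valid iff R is reflexive. R is reflexive — valid.
(B) □p → ◇p (axiom D) characterises the serial frames. R is serial — valid.
(C) ◇□p → p is the dual of axiom B, which corresponds to symmetry. R is symmetric — valid.
(D) ◇□p → □p is the dual of axiom 5, which corresponds to the euclidean property. R is not euclidean — not valid.

A, B, C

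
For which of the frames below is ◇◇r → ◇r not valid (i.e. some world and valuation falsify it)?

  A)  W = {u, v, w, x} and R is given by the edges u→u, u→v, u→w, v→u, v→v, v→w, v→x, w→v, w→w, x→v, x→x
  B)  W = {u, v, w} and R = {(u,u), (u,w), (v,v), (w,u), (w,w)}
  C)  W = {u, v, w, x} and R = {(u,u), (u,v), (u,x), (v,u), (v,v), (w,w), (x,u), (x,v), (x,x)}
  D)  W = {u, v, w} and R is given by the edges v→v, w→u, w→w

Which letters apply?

A, C

The schema ◇◇r → ◇r is the dual of axiom 4; it is valid on a frame iff R is transitive.
(A) R is not transitive (u R v and v R x but not u R x), so the schema fails here.
(B) R is transitive (R is closed under composition), so the schema is valid here.
(C) R is not transitive (v R u and u R x but not v R x), so the schema fails here.
(D) R is transitive (R is closed under composition), so the schema is valid here.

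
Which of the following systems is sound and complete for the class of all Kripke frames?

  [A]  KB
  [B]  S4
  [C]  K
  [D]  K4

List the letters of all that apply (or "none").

C

(A) KB is determined by the class of symmetric frames.
(B) S4 is determined by the class of reflexive and transitive frames.
(C) K is determined by exactly this class.
(D) K4 is determined by the class of transitive frames.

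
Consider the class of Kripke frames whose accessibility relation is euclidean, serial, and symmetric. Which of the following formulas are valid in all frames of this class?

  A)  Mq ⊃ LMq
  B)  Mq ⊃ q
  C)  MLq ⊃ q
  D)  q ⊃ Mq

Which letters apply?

Serial, symmetric and euclidean together give transitive (from symmetry + euclidean) and then reflexive; the relation is an equivalence.
(A) Mq ⊃ LMq is axiom 5, which corresponds to the euclidean property. Every such R is euclidean — valid.
(B) Mq ⊃ q is valid only on frames where every R-edge is a self-loop. Such an R need not be a subset of the identity — not valid.
(C) MLq ⊃ q is the dual of axiom B; it is valid on a frame exactly when R is symmetric. Every such R is symmetric, so valid.
(D) q ⊃ Mq is the dual of axiom T, which corresponds to reflexivity. Every such R is reflexive — valid.

A, C, D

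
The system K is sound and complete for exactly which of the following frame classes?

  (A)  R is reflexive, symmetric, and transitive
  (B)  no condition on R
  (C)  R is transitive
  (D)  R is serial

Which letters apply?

B

(A) this class determines S5, not K.
(B) K is sound and complete for exactly this class.
(C) this class determines K4, not K.
(D) this class determines D, not K.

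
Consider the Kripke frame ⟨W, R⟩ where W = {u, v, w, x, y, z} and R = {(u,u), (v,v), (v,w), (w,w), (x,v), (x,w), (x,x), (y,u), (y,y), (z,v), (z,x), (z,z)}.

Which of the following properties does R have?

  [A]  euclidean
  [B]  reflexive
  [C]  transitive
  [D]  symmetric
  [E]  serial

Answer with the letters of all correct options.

B, E

(A) not euclidean: v R w and v R v but not w R v.
(B) reflexive: each world relates to itself.
(C) not transitive: z R v and v R w but not z R w.
(D) not symmetric: v R w but not w R v.
(E) serial: every world has an R-successor.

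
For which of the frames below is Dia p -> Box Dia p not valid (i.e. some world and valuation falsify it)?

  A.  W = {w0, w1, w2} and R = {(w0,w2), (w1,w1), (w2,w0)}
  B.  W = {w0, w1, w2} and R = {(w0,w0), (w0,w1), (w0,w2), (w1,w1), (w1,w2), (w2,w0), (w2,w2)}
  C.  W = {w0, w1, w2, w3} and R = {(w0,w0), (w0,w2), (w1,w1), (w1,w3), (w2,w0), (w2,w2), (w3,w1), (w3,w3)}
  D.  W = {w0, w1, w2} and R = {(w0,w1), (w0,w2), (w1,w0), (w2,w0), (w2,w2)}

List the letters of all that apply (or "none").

The schema Dia p -> Box Dia p is axiom 5; it is valid on a frame iff R is euclidean.
(A) R is not euclidean (w0 R w2 and w0 R w2 but not w2 R w2), so the schema fails here.
(B) R is not euclidean (w0 R w1 and w0 R w0 but not w1 R w0), so the schema fails here.
(C) R is euclidean (any two R-successors of the same world are R-related), so the schema is valid here.
(D) R is not euclidean (w0 R w1 and w0 R w2 but not w1 R w2), so the schema fails here.

A, B, D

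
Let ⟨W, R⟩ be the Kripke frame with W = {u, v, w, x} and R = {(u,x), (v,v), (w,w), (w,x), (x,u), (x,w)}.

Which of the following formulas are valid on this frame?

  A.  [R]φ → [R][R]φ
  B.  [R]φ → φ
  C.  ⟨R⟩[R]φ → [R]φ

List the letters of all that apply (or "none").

none

R is not reflexive: not u R u.
R is not transitive: u R x and x R u but not u R u.
R is not euclidean: x R u and x R w but not u R w.
(A) [R]φ → [R][R]φ is axiom 4; it is valid on a frame exactly when R is transitive. R is not transitive, so not valid.
(B) [R]φ → φ is axiom T, which corresponds to reflexivity. R is not reflexive — not valid.
(C) ⟨R⟩[R]φ → [R]φ is the dual of axiom 5, which corresponds to the euclidean property. R is not euclidean — not valid.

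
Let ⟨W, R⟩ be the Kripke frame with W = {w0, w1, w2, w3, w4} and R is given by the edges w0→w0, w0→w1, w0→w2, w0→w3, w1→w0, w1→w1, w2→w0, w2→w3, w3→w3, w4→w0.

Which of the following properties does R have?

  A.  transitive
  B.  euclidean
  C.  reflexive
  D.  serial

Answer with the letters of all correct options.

D

(A) not transitive: w1 R w0 and w0 R w2 but not w1 R w2.
(B) not euclidean: w0 R w1 and w0 R w2 but not w1 R w2.
(C) not reflexive: not w2 R w2.
(D) serial: every world has an R-successor.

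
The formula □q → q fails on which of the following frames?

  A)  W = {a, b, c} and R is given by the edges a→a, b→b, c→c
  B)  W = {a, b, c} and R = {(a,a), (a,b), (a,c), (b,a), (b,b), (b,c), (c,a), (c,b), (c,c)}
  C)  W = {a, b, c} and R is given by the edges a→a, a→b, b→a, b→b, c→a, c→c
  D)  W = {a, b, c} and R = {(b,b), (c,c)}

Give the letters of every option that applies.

D

The schema □q → q is axiom T; it is valid on a frame iff R is reflexive.
(A) R is reflexive (each world relates to itself), so the schema is valid here.
(B) R is reflexive (each world relates to itself), so the schema is valid here.
(C) R is reflexive (each world relates to itself), so the schema is valid here.
(D) R is not reflexive (not a R a), so the schema fails here.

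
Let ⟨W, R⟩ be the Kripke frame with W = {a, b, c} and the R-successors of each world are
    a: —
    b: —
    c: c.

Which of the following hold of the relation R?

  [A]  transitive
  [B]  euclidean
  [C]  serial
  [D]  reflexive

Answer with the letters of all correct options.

A, B

(A) transitive: R is closed under composition.
(B) euclidean: any two R-successors of the same world are R-related.
(C) not serial: a has no R-successor.
(D) not reflexive: not a R a.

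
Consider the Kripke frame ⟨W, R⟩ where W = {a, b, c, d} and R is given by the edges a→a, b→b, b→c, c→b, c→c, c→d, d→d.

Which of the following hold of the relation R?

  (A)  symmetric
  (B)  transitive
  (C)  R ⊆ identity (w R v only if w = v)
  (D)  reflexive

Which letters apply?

(A) not symmetric: c R d but not d R c.
(B) not transitive: b R c and c R d but not b R d.
(C) not ⊆ identity: b R c with b ≠ c.
(D) reflexive: each world relates to itself.

D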